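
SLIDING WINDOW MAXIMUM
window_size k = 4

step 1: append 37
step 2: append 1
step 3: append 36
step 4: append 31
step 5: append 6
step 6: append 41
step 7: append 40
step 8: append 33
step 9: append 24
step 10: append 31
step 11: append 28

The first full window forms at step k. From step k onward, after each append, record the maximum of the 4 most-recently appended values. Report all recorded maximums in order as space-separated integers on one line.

Answer: 37 36 41 41 41 41 40 33

Derivation:
step 1: append 37 -> window=[37] (not full yet)
step 2: append 1 -> window=[37, 1] (not full yet)
step 3: append 36 -> window=[37, 1, 36] (not full yet)
step 4: append 31 -> window=[37, 1, 36, 31] -> max=37
step 5: append 6 -> window=[1, 36, 31, 6] -> max=36
step 6: append 41 -> window=[36, 31, 6, 41] -> max=41
step 7: append 40 -> window=[31, 6, 41, 40] -> max=41
step 8: append 33 -> window=[6, 41, 40, 33] -> max=41
step 9: append 24 -> window=[41, 40, 33, 24] -> max=41
step 10: append 31 -> window=[40, 33, 24, 31] -> max=40
step 11: append 28 -> window=[33, 24, 31, 28] -> max=33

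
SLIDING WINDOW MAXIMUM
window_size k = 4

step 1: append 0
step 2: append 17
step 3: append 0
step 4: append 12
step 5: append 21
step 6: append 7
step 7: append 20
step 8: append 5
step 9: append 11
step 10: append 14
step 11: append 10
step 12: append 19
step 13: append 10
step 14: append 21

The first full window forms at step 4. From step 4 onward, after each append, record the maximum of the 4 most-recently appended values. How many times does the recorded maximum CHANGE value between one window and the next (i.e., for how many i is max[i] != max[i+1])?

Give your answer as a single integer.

Answer: 5

Derivation:
step 1: append 0 -> window=[0] (not full yet)
step 2: append 17 -> window=[0, 17] (not full yet)
step 3: append 0 -> window=[0, 17, 0] (not full yet)
step 4: append 12 -> window=[0, 17, 0, 12] -> max=17
step 5: append 21 -> window=[17, 0, 12, 21] -> max=21
step 6: append 7 -> window=[0, 12, 21, 7] -> max=21
step 7: append 20 -> window=[12, 21, 7, 20] -> max=21
step 8: append 5 -> window=[21, 7, 20, 5] -> max=21
step 9: append 11 -> window=[7, 20, 5, 11] -> max=20
step 10: append 14 -> window=[20, 5, 11, 14] -> max=20
step 11: append 10 -> window=[5, 11, 14, 10] -> max=14
step 12: append 19 -> window=[11, 14, 10, 19] -> max=19
step 13: append 10 -> window=[14, 10, 19, 10] -> max=19
step 14: append 21 -> window=[10, 19, 10, 21] -> max=21
Recorded maximums: 17 21 21 21 21 20 20 14 19 19 21
Changes between consecutive maximums: 5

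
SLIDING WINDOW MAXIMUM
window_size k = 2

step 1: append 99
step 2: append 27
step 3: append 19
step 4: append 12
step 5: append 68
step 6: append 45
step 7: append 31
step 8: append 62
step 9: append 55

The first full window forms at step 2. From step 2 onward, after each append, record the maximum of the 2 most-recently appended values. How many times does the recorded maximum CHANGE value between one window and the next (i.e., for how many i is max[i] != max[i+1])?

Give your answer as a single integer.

Answer: 5

Derivation:
step 1: append 99 -> window=[99] (not full yet)
step 2: append 27 -> window=[99, 27] -> max=99
step 3: append 19 -> window=[27, 19] -> max=27
step 4: append 12 -> window=[19, 12] -> max=19
step 5: append 68 -> window=[12, 68] -> max=68
step 6: append 45 -> window=[68, 45] -> max=68
step 7: append 31 -> window=[45, 31] -> max=45
step 8: append 62 -> window=[31, 62] -> max=62
step 9: append 55 -> window=[62, 55] -> max=62
Recorded maximums: 99 27 19 68 68 45 62 62
Changes between consecutive maximums: 5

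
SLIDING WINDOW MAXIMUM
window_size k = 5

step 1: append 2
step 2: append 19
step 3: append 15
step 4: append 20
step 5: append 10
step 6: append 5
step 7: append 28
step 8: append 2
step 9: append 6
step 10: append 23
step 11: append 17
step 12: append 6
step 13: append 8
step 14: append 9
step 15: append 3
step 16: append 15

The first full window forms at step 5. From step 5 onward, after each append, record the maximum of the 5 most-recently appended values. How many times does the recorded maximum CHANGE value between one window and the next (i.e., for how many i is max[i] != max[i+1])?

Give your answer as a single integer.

Answer: 4

Derivation:
step 1: append 2 -> window=[2] (not full yet)
step 2: append 19 -> window=[2, 19] (not full yet)
step 3: append 15 -> window=[2, 19, 15] (not full yet)
step 4: append 20 -> window=[2, 19, 15, 20] (not full yet)
step 5: append 10 -> window=[2, 19, 15, 20, 10] -> max=20
step 6: append 5 -> window=[19, 15, 20, 10, 5] -> max=20
step 7: append 28 -> window=[15, 20, 10, 5, 28] -> max=28
step 8: append 2 -> window=[20, 10, 5, 28, 2] -> max=28
step 9: append 6 -> window=[10, 5, 28, 2, 6] -> max=28
step 10: append 23 -> window=[5, 28, 2, 6, 23] -> max=28
step 11: append 17 -> window=[28, 2, 6, 23, 17] -> max=28
step 12: append 6 -> window=[2, 6, 23, 17, 6] -> max=23
step 13: append 8 -> window=[6, 23, 17, 6, 8] -> max=23
step 14: append 9 -> window=[23, 17, 6, 8, 9] -> max=23
step 15: append 3 -> window=[17, 6, 8, 9, 3] -> max=17
step 16: append 15 -> window=[6, 8, 9, 3, 15] -> max=15
Recorded maximums: 20 20 28 28 28 28 28 23 23 23 17 15
Changes between consecutive maximums: 4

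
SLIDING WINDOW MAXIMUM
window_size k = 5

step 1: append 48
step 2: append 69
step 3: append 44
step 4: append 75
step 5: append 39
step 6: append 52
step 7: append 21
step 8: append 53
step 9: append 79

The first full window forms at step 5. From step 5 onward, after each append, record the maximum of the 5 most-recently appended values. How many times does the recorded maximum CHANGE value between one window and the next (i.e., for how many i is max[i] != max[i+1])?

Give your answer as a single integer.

Answer: 1

Derivation:
step 1: append 48 -> window=[48] (not full yet)
step 2: append 69 -> window=[48, 69] (not full yet)
step 3: append 44 -> window=[48, 69, 44] (not full yet)
step 4: append 75 -> window=[48, 69, 44, 75] (not full yet)
step 5: append 39 -> window=[48, 69, 44, 75, 39] -> max=75
step 6: append 52 -> window=[69, 44, 75, 39, 52] -> max=75
step 7: append 21 -> window=[44, 75, 39, 52, 21] -> max=75
step 8: append 53 -> window=[75, 39, 52, 21, 53] -> max=75
step 9: append 79 -> window=[39, 52, 21, 53, 79] -> max=79
Recorded maximums: 75 75 75 75 79
Changes between consecutive maximums: 1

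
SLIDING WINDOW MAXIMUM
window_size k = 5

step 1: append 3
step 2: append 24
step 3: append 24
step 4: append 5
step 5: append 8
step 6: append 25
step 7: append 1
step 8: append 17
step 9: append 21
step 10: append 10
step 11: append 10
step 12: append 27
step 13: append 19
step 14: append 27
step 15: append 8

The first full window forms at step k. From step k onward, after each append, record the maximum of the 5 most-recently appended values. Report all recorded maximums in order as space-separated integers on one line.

Answer: 24 25 25 25 25 25 21 27 27 27 27

Derivation:
step 1: append 3 -> window=[3] (not full yet)
step 2: append 24 -> window=[3, 24] (not full yet)
step 3: append 24 -> window=[3, 24, 24] (not full yet)
step 4: append 5 -> window=[3, 24, 24, 5] (not full yet)
step 5: append 8 -> window=[3, 24, 24, 5, 8] -> max=24
step 6: append 25 -> window=[24, 24, 5, 8, 25] -> max=25
step 7: append 1 -> window=[24, 5, 8, 25, 1] -> max=25
step 8: append 17 -> window=[5, 8, 25, 1, 17] -> max=25
step 9: append 21 -> window=[8, 25, 1, 17, 21] -> max=25
step 10: append 10 -> window=[25, 1, 17, 21, 10] -> max=25
step 11: append 10 -> window=[1, 17, 21, 10, 10] -> max=21
step 12: append 27 -> window=[17, 21, 10, 10, 27] -> max=27
step 13: append 19 -> window=[21, 10, 10, 27, 19] -> max=27
step 14: append 27 -> window=[10, 10, 27, 19, 27] -> max=27
step 15: append 8 -> window=[10, 27, 19, 27, 8] -> max=27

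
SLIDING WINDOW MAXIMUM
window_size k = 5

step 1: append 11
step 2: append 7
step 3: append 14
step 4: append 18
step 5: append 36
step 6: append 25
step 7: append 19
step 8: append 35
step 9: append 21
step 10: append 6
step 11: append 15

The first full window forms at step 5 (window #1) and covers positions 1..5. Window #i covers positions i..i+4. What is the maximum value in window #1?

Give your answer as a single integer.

Answer: 36

Derivation:
step 1: append 11 -> window=[11] (not full yet)
step 2: append 7 -> window=[11, 7] (not full yet)
step 3: append 14 -> window=[11, 7, 14] (not full yet)
step 4: append 18 -> window=[11, 7, 14, 18] (not full yet)
step 5: append 36 -> window=[11, 7, 14, 18, 36] -> max=36
Window #1 max = 36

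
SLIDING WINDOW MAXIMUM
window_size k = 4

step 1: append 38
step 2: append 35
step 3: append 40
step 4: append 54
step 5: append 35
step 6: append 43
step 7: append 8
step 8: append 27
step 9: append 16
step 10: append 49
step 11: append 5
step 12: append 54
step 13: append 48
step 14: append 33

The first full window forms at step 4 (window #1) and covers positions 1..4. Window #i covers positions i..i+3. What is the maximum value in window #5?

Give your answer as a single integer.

Answer: 43

Derivation:
step 1: append 38 -> window=[38] (not full yet)
step 2: append 35 -> window=[38, 35] (not full yet)
step 3: append 40 -> window=[38, 35, 40] (not full yet)
step 4: append 54 -> window=[38, 35, 40, 54] -> max=54
step 5: append 35 -> window=[35, 40, 54, 35] -> max=54
step 6: append 43 -> window=[40, 54, 35, 43] -> max=54
step 7: append 8 -> window=[54, 35, 43, 8] -> max=54
step 8: append 27 -> window=[35, 43, 8, 27] -> max=43
Window #5 max = 43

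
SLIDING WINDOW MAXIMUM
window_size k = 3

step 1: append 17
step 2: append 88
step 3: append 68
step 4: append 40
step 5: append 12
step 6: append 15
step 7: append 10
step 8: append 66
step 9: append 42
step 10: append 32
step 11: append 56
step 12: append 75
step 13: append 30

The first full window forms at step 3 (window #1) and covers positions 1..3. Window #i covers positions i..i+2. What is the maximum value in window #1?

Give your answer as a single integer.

Answer: 88

Derivation:
step 1: append 17 -> window=[17] (not full yet)
step 2: append 88 -> window=[17, 88] (not full yet)
step 3: append 68 -> window=[17, 88, 68] -> max=88
Window #1 max = 88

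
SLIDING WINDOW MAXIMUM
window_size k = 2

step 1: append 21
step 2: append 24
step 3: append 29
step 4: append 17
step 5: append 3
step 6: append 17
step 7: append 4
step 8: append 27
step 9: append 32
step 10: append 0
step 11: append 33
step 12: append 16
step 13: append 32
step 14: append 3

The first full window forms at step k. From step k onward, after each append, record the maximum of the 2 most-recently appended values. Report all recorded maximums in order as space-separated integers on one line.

step 1: append 21 -> window=[21] (not full yet)
step 2: append 24 -> window=[21, 24] -> max=24
step 3: append 29 -> window=[24, 29] -> max=29
step 4: append 17 -> window=[29, 17] -> max=29
step 5: append 3 -> window=[17, 3] -> max=17
step 6: append 17 -> window=[3, 17] -> max=17
step 7: append 4 -> window=[17, 4] -> max=17
step 8: append 27 -> window=[4, 27] -> max=27
step 9: append 32 -> window=[27, 32] -> max=32
step 10: append 0 -> window=[32, 0] -> max=32
step 11: append 33 -> window=[0, 33] -> max=33
step 12: append 16 -> window=[33, 16] -> max=33
step 13: append 32 -> window=[16, 32] -> max=32
step 14: append 3 -> window=[32, 3] -> max=32

Answer: 24 29 29 17 17 17 27 32 32 33 33 32 32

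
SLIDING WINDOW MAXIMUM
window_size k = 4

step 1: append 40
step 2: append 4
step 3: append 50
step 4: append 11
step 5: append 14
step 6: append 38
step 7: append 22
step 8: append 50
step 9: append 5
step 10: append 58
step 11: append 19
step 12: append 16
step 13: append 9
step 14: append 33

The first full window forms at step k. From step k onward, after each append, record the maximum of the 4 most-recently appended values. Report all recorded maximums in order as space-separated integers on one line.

step 1: append 40 -> window=[40] (not full yet)
step 2: append 4 -> window=[40, 4] (not full yet)
step 3: append 50 -> window=[40, 4, 50] (not full yet)
step 4: append 11 -> window=[40, 4, 50, 11] -> max=50
step 5: append 14 -> window=[4, 50, 11, 14] -> max=50
step 6: append 38 -> window=[50, 11, 14, 38] -> max=50
step 7: append 22 -> window=[11, 14, 38, 22] -> max=38
step 8: append 50 -> window=[14, 38, 22, 50] -> max=50
step 9: append 5 -> window=[38, 22, 50, 5] -> max=50
step 10: append 58 -> window=[22, 50, 5, 58] -> max=58
step 11: append 19 -> window=[50, 5, 58, 19] -> max=58
step 12: append 16 -> window=[5, 58, 19, 16] -> max=58
step 13: append 9 -> window=[58, 19, 16, 9] -> max=58
step 14: append 33 -> window=[19, 16, 9, 33] -> max=33

Answer: 50 50 50 38 50 50 58 58 58 58 33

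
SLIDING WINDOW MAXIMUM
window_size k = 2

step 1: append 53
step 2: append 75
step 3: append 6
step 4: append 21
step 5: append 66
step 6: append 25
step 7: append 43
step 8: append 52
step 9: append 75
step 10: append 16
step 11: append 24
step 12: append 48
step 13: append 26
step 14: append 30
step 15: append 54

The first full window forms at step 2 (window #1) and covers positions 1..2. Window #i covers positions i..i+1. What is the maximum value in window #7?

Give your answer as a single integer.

Answer: 52

Derivation:
step 1: append 53 -> window=[53] (not full yet)
step 2: append 75 -> window=[53, 75] -> max=75
step 3: append 6 -> window=[75, 6] -> max=75
step 4: append 21 -> window=[6, 21] -> max=21
step 5: append 66 -> window=[21, 66] -> max=66
step 6: append 25 -> window=[66, 25] -> max=66
step 7: append 43 -> window=[25, 43] -> max=43
step 8: append 52 -> window=[43, 52] -> max=52
Window #7 max = 52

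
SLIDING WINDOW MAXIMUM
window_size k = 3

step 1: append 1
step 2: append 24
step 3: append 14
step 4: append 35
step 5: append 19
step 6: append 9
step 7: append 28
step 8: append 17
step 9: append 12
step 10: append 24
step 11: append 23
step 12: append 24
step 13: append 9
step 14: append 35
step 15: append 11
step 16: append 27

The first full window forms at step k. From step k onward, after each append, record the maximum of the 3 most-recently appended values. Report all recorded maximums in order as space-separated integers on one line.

step 1: append 1 -> window=[1] (not full yet)
step 2: append 24 -> window=[1, 24] (not full yet)
step 3: append 14 -> window=[1, 24, 14] -> max=24
step 4: append 35 -> window=[24, 14, 35] -> max=35
step 5: append 19 -> window=[14, 35, 19] -> max=35
step 6: append 9 -> window=[35, 19, 9] -> max=35
step 7: append 28 -> window=[19, 9, 28] -> max=28
step 8: append 17 -> window=[9, 28, 17] -> max=28
step 9: append 12 -> window=[28, 17, 12] -> max=28
step 10: append 24 -> window=[17, 12, 24] -> max=24
step 11: append 23 -> window=[12, 24, 23] -> max=24
step 12: append 24 -> window=[24, 23, 24] -> max=24
step 13: append 9 -> window=[23, 24, 9] -> max=24
step 14: append 35 -> window=[24, 9, 35] -> max=35
step 15: append 11 -> window=[9, 35, 11] -> max=35
step 16: append 27 -> window=[35, 11, 27] -> max=35

Answer: 24 35 35 35 28 28 28 24 24 24 24 35 35 35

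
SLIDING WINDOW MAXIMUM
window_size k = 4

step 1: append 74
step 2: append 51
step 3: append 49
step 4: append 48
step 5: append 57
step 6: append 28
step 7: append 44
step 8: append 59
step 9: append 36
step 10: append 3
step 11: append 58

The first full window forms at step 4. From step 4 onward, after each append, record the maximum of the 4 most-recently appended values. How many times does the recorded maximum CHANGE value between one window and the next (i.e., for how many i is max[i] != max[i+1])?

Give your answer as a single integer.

Answer: 2

Derivation:
step 1: append 74 -> window=[74] (not full yet)
step 2: append 51 -> window=[74, 51] (not full yet)
step 3: append 49 -> window=[74, 51, 49] (not full yet)
step 4: append 48 -> window=[74, 51, 49, 48] -> max=74
step 5: append 57 -> window=[51, 49, 48, 57] -> max=57
step 6: append 28 -> window=[49, 48, 57, 28] -> max=57
step 7: append 44 -> window=[48, 57, 28, 44] -> max=57
step 8: append 59 -> window=[57, 28, 44, 59] -> max=59
step 9: append 36 -> window=[28, 44, 59, 36] -> max=59
step 10: append 3 -> window=[44, 59, 36, 3] -> max=59
step 11: append 58 -> window=[59, 36, 3, 58] -> max=59
Recorded maximums: 74 57 57 57 59 59 59 59
Changes between consecutive maximums: 2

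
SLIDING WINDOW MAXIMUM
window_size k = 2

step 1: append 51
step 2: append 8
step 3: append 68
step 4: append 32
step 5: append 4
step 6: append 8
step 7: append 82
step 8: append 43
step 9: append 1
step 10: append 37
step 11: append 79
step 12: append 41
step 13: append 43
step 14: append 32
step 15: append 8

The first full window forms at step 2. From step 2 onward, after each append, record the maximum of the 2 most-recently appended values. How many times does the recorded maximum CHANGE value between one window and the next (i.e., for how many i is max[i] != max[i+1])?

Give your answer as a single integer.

Answer: 9

Derivation:
step 1: append 51 -> window=[51] (not full yet)
step 2: append 8 -> window=[51, 8] -> max=51
step 3: append 68 -> window=[8, 68] -> max=68
step 4: append 32 -> window=[68, 32] -> max=68
step 5: append 4 -> window=[32, 4] -> max=32
step 6: append 8 -> window=[4, 8] -> max=8
step 7: append 82 -> window=[8, 82] -> max=82
step 8: append 43 -> window=[82, 43] -> max=82
step 9: append 1 -> window=[43, 1] -> max=43
step 10: append 37 -> window=[1, 37] -> max=37
step 11: append 79 -> window=[37, 79] -> max=79
step 12: append 41 -> window=[79, 41] -> max=79
step 13: append 43 -> window=[41, 43] -> max=43
step 14: append 32 -> window=[43, 32] -> max=43
step 15: append 8 -> window=[32, 8] -> max=32
Recorded maximums: 51 68 68 32 8 82 82 43 37 79 79 43 43 32
Changes between consecutive maximums: 9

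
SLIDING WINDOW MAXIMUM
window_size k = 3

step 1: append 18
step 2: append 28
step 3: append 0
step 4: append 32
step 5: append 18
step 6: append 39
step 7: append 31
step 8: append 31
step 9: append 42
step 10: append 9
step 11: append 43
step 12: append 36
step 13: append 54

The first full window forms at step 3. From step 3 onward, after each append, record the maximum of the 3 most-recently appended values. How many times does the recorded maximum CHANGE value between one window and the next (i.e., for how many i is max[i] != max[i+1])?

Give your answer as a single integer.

Answer: 5

Derivation:
step 1: append 18 -> window=[18] (not full yet)
step 2: append 28 -> window=[18, 28] (not full yet)
step 3: append 0 -> window=[18, 28, 0] -> max=28
step 4: append 32 -> window=[28, 0, 32] -> max=32
step 5: append 18 -> window=[0, 32, 18] -> max=32
step 6: append 39 -> window=[32, 18, 39] -> max=39
step 7: append 31 -> window=[18, 39, 31] -> max=39
step 8: append 31 -> window=[39, 31, 31] -> max=39
step 9: append 42 -> window=[31, 31, 42] -> max=42
step 10: append 9 -> window=[31, 42, 9] -> max=42
step 11: append 43 -> window=[42, 9, 43] -> max=43
step 12: append 36 -> window=[9, 43, 36] -> max=43
step 13: append 54 -> window=[43, 36, 54] -> max=54
Recorded maximums: 28 32 32 39 39 39 42 42 43 43 54
Changes between consecutive maximums: 5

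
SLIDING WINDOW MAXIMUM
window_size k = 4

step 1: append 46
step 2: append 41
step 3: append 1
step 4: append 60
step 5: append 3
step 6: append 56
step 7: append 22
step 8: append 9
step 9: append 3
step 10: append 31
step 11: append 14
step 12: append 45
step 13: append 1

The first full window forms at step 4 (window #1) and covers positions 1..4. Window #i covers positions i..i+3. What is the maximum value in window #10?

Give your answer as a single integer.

Answer: 45

Derivation:
step 1: append 46 -> window=[46] (not full yet)
step 2: append 41 -> window=[46, 41] (not full yet)
step 3: append 1 -> window=[46, 41, 1] (not full yet)
step 4: append 60 -> window=[46, 41, 1, 60] -> max=60
step 5: append 3 -> window=[41, 1, 60, 3] -> max=60
step 6: append 56 -> window=[1, 60, 3, 56] -> max=60
step 7: append 22 -> window=[60, 3, 56, 22] -> max=60
step 8: append 9 -> window=[3, 56, 22, 9] -> max=56
step 9: append 3 -> window=[56, 22, 9, 3] -> max=56
step 10: append 31 -> window=[22, 9, 3, 31] -> max=31
step 11: append 14 -> window=[9, 3, 31, 14] -> max=31
step 12: append 45 -> window=[3, 31, 14, 45] -> max=45
step 13: append 1 -> window=[31, 14, 45, 1] -> max=45
Window #10 max = 45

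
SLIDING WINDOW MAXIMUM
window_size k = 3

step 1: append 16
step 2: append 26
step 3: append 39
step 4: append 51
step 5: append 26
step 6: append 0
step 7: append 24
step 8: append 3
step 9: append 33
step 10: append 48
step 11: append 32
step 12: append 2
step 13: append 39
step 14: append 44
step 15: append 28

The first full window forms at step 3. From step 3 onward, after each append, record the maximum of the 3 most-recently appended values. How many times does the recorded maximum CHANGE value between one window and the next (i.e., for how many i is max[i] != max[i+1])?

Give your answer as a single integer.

step 1: append 16 -> window=[16] (not full yet)
step 2: append 26 -> window=[16, 26] (not full yet)
step 3: append 39 -> window=[16, 26, 39] -> max=39
step 4: append 51 -> window=[26, 39, 51] -> max=51
step 5: append 26 -> window=[39, 51, 26] -> max=51
step 6: append 0 -> window=[51, 26, 0] -> max=51
step 7: append 24 -> window=[26, 0, 24] -> max=26
step 8: append 3 -> window=[0, 24, 3] -> max=24
step 9: append 33 -> window=[24, 3, 33] -> max=33
step 10: append 48 -> window=[3, 33, 48] -> max=48
step 11: append 32 -> window=[33, 48, 32] -> max=48
step 12: append 2 -> window=[48, 32, 2] -> max=48
step 13: append 39 -> window=[32, 2, 39] -> max=39
step 14: append 44 -> window=[2, 39, 44] -> max=44
step 15: append 28 -> window=[39, 44, 28] -> max=44
Recorded maximums: 39 51 51 51 26 24 33 48 48 48 39 44 44
Changes between consecutive maximums: 7

Answer: 7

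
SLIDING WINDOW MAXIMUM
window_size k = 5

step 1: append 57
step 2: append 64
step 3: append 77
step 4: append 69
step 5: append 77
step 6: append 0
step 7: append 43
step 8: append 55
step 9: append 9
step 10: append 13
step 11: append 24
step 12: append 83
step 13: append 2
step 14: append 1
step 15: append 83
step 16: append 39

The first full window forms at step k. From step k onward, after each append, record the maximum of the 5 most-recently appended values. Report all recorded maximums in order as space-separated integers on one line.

step 1: append 57 -> window=[57] (not full yet)
step 2: append 64 -> window=[57, 64] (not full yet)
step 3: append 77 -> window=[57, 64, 77] (not full yet)
step 4: append 69 -> window=[57, 64, 77, 69] (not full yet)
step 5: append 77 -> window=[57, 64, 77, 69, 77] -> max=77
step 6: append 0 -> window=[64, 77, 69, 77, 0] -> max=77
step 7: append 43 -> window=[77, 69, 77, 0, 43] -> max=77
step 8: append 55 -> window=[69, 77, 0, 43, 55] -> max=77
step 9: append 9 -> window=[77, 0, 43, 55, 9] -> max=77
step 10: append 13 -> window=[0, 43, 55, 9, 13] -> max=55
step 11: append 24 -> window=[43, 55, 9, 13, 24] -> max=55
step 12: append 83 -> window=[55, 9, 13, 24, 83] -> max=83
step 13: append 2 -> window=[9, 13, 24, 83, 2] -> max=83
step 14: append 1 -> window=[13, 24, 83, 2, 1] -> max=83
step 15: append 83 -> window=[24, 83, 2, 1, 83] -> max=83
step 16: append 39 -> window=[83, 2, 1, 83, 39] -> max=83

Answer: 77 77 77 77 77 55 55 83 83 83 83 83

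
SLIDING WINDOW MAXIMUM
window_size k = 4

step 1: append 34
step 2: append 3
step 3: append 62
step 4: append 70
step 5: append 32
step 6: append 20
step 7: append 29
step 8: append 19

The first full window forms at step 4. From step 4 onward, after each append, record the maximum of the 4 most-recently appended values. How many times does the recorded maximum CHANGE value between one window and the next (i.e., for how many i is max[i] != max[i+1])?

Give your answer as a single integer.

step 1: append 34 -> window=[34] (not full yet)
step 2: append 3 -> window=[34, 3] (not full yet)
step 3: append 62 -> window=[34, 3, 62] (not full yet)
step 4: append 70 -> window=[34, 3, 62, 70] -> max=70
step 5: append 32 -> window=[3, 62, 70, 32] -> max=70
step 6: append 20 -> window=[62, 70, 32, 20] -> max=70
step 7: append 29 -> window=[70, 32, 20, 29] -> max=70
step 8: append 19 -> window=[32, 20, 29, 19] -> max=32
Recorded maximums: 70 70 70 70 32
Changes between consecutive maximums: 1

Answer: 1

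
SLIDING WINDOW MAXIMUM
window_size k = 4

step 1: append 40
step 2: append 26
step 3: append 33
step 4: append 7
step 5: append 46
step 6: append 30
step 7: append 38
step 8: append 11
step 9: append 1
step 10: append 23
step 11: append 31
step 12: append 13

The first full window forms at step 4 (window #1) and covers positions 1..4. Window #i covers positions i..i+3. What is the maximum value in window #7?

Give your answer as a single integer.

step 1: append 40 -> window=[40] (not full yet)
step 2: append 26 -> window=[40, 26] (not full yet)
step 3: append 33 -> window=[40, 26, 33] (not full yet)
step 4: append 7 -> window=[40, 26, 33, 7] -> max=40
step 5: append 46 -> window=[26, 33, 7, 46] -> max=46
step 6: append 30 -> window=[33, 7, 46, 30] -> max=46
step 7: append 38 -> window=[7, 46, 30, 38] -> max=46
step 8: append 11 -> window=[46, 30, 38, 11] -> max=46
step 9: append 1 -> window=[30, 38, 11, 1] -> max=38
step 10: append 23 -> window=[38, 11, 1, 23] -> max=38
Window #7 max = 38

Answer: 38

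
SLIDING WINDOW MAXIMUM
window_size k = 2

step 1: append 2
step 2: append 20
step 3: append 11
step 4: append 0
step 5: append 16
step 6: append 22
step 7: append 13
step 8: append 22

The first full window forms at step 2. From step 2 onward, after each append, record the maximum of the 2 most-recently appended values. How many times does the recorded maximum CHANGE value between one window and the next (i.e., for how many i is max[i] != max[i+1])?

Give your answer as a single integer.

step 1: append 2 -> window=[2] (not full yet)
step 2: append 20 -> window=[2, 20] -> max=20
step 3: append 11 -> window=[20, 11] -> max=20
step 4: append 0 -> window=[11, 0] -> max=11
step 5: append 16 -> window=[0, 16] -> max=16
step 6: append 22 -> window=[16, 22] -> max=22
step 7: append 13 -> window=[22, 13] -> max=22
step 8: append 22 -> window=[13, 22] -> max=22
Recorded maximums: 20 20 11 16 22 22 22
Changes between consecutive maximums: 3

Answer: 3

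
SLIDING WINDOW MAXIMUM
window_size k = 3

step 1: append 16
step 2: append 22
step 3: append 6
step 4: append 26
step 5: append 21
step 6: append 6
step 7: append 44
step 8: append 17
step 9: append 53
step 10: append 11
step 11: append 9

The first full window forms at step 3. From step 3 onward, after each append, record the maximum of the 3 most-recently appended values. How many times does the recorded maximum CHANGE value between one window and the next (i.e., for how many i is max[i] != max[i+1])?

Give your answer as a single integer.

step 1: append 16 -> window=[16] (not full yet)
step 2: append 22 -> window=[16, 22] (not full yet)
step 3: append 6 -> window=[16, 22, 6] -> max=22
step 4: append 26 -> window=[22, 6, 26] -> max=26
step 5: append 21 -> window=[6, 26, 21] -> max=26
step 6: append 6 -> window=[26, 21, 6] -> max=26
step 7: append 44 -> window=[21, 6, 44] -> max=44
step 8: append 17 -> window=[6, 44, 17] -> max=44
step 9: append 53 -> window=[44, 17, 53] -> max=53
step 10: append 11 -> window=[17, 53, 11] -> max=53
step 11: append 9 -> window=[53, 11, 9] -> max=53
Recorded maximums: 22 26 26 26 44 44 53 53 53
Changes between consecutive maximums: 3

Answer: 3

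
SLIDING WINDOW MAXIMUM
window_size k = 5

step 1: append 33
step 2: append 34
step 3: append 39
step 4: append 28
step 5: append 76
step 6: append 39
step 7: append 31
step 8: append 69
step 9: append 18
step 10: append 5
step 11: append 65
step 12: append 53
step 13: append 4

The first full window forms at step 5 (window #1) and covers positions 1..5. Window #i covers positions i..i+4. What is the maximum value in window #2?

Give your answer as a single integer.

step 1: append 33 -> window=[33] (not full yet)
step 2: append 34 -> window=[33, 34] (not full yet)
step 3: append 39 -> window=[33, 34, 39] (not full yet)
step 4: append 28 -> window=[33, 34, 39, 28] (not full yet)
step 5: append 76 -> window=[33, 34, 39, 28, 76] -> max=76
step 6: append 39 -> window=[34, 39, 28, 76, 39] -> max=76
Window #2 max = 76

Answer: 76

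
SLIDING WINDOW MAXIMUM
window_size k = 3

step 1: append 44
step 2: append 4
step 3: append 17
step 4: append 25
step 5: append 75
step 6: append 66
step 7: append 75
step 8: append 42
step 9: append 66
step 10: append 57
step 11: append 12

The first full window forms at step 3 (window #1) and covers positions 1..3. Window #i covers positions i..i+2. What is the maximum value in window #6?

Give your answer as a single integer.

step 1: append 44 -> window=[44] (not full yet)
step 2: append 4 -> window=[44, 4] (not full yet)
step 3: append 17 -> window=[44, 4, 17] -> max=44
step 4: append 25 -> window=[4, 17, 25] -> max=25
step 5: append 75 -> window=[17, 25, 75] -> max=75
step 6: append 66 -> window=[25, 75, 66] -> max=75
step 7: append 75 -> window=[75, 66, 75] -> max=75
step 8: append 42 -> window=[66, 75, 42] -> max=75
Window #6 max = 75

Answer: 75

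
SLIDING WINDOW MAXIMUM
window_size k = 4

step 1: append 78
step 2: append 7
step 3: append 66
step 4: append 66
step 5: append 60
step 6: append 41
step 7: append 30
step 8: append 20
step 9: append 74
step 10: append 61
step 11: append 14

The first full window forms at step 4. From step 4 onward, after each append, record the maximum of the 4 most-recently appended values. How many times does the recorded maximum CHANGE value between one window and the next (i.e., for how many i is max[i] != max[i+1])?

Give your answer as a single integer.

Answer: 3

Derivation:
step 1: append 78 -> window=[78] (not full yet)
step 2: append 7 -> window=[78, 7] (not full yet)
step 3: append 66 -> window=[78, 7, 66] (not full yet)
step 4: append 66 -> window=[78, 7, 66, 66] -> max=78
step 5: append 60 -> window=[7, 66, 66, 60] -> max=66
step 6: append 41 -> window=[66, 66, 60, 41] -> max=66
step 7: append 30 -> window=[66, 60, 41, 30] -> max=66
step 8: append 20 -> window=[60, 41, 30, 20] -> max=60
step 9: append 74 -> window=[41, 30, 20, 74] -> max=74
step 10: append 61 -> window=[30, 20, 74, 61] -> max=74
step 11: append 14 -> window=[20, 74, 61, 14] -> max=74
Recorded maximums: 78 66 66 66 60 74 74 74
Changes between consecutive maximums: 3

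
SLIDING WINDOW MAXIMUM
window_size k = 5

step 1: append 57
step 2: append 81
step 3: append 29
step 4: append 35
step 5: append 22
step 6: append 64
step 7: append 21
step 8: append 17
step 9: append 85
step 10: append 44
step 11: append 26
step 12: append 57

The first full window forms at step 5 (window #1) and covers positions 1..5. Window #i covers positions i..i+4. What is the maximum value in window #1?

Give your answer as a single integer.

Answer: 81

Derivation:
step 1: append 57 -> window=[57] (not full yet)
step 2: append 81 -> window=[57, 81] (not full yet)
step 3: append 29 -> window=[57, 81, 29] (not full yet)
step 4: append 35 -> window=[57, 81, 29, 35] (not full yet)
step 5: append 22 -> window=[57, 81, 29, 35, 22] -> max=81
Window #1 max = 81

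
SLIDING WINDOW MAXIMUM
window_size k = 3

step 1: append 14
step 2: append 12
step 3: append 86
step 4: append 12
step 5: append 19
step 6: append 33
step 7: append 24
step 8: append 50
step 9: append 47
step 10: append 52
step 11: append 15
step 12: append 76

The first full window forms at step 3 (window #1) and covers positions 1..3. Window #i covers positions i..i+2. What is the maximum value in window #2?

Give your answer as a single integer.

Answer: 86

Derivation:
step 1: append 14 -> window=[14] (not full yet)
step 2: append 12 -> window=[14, 12] (not full yet)
step 3: append 86 -> window=[14, 12, 86] -> max=86
step 4: append 12 -> window=[12, 86, 12] -> max=86
Window #2 max = 86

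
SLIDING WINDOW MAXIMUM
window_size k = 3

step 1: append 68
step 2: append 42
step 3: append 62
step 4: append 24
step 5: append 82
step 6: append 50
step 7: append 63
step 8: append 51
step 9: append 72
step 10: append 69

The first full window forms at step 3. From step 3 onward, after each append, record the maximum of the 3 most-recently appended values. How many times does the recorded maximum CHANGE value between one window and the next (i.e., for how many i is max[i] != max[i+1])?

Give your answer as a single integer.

Answer: 4

Derivation:
step 1: append 68 -> window=[68] (not full yet)
step 2: append 42 -> window=[68, 42] (not full yet)
step 3: append 62 -> window=[68, 42, 62] -> max=68
step 4: append 24 -> window=[42, 62, 24] -> max=62
step 5: append 82 -> window=[62, 24, 82] -> max=82
step 6: append 50 -> window=[24, 82, 50] -> max=82
step 7: append 63 -> window=[82, 50, 63] -> max=82
step 8: append 51 -> window=[50, 63, 51] -> max=63
step 9: append 72 -> window=[63, 51, 72] -> max=72
step 10: append 69 -> window=[51, 72, 69] -> max=72
Recorded maximums: 68 62 82 82 82 63 72 72
Changes between consecutive maximums: 4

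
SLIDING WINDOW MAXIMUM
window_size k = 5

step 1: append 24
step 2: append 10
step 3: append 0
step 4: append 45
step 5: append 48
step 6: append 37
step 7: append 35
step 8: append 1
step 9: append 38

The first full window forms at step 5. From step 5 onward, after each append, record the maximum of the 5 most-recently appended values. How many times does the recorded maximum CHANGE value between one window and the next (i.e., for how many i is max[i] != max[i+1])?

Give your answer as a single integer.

Answer: 0

Derivation:
step 1: append 24 -> window=[24] (not full yet)
step 2: append 10 -> window=[24, 10] (not full yet)
step 3: append 0 -> window=[24, 10, 0] (not full yet)
step 4: append 45 -> window=[24, 10, 0, 45] (not full yet)
step 5: append 48 -> window=[24, 10, 0, 45, 48] -> max=48
step 6: append 37 -> window=[10, 0, 45, 48, 37] -> max=48
step 7: append 35 -> window=[0, 45, 48, 37, 35] -> max=48
step 8: append 1 -> window=[45, 48, 37, 35, 1] -> max=48
step 9: append 38 -> window=[48, 37, 35, 1, 38] -> max=48
Recorded maximums: 48 48 48 48 48
Changes between consecutive maximums: 0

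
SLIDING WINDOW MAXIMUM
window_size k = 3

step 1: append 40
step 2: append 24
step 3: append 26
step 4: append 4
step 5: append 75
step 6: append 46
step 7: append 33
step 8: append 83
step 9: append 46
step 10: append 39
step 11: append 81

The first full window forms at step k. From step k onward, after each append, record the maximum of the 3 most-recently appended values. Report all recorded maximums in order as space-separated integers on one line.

Answer: 40 26 75 75 75 83 83 83 81

Derivation:
step 1: append 40 -> window=[40] (not full yet)
step 2: append 24 -> window=[40, 24] (not full yet)
step 3: append 26 -> window=[40, 24, 26] -> max=40
step 4: append 4 -> window=[24, 26, 4] -> max=26
step 5: append 75 -> window=[26, 4, 75] -> max=75
step 6: append 46 -> window=[4, 75, 46] -> max=75
step 7: append 33 -> window=[75, 46, 33] -> max=75
step 8: append 83 -> window=[46, 33, 83] -> max=83
step 9: append 46 -> window=[33, 83, 46] -> max=83
step 10: append 39 -> window=[83, 46, 39] -> max=83
step 11: append 81 -> window=[46, 39, 81] -> max=81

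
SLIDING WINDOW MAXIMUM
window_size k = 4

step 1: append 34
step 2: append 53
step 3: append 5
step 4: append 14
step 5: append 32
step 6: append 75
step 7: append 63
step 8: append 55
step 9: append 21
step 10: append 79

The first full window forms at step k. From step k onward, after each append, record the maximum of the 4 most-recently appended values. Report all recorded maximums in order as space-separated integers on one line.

Answer: 53 53 75 75 75 75 79

Derivation:
step 1: append 34 -> window=[34] (not full yet)
step 2: append 53 -> window=[34, 53] (not full yet)
step 3: append 5 -> window=[34, 53, 5] (not full yet)
step 4: append 14 -> window=[34, 53, 5, 14] -> max=53
step 5: append 32 -> window=[53, 5, 14, 32] -> max=53
step 6: append 75 -> window=[5, 14, 32, 75] -> max=75
step 7: append 63 -> window=[14, 32, 75, 63] -> max=75
step 8: append 55 -> window=[32, 75, 63, 55] -> max=75
step 9: append 21 -> window=[75, 63, 55, 21] -> max=75
step 10: append 79 -> window=[63, 55, 21, 79] -> max=79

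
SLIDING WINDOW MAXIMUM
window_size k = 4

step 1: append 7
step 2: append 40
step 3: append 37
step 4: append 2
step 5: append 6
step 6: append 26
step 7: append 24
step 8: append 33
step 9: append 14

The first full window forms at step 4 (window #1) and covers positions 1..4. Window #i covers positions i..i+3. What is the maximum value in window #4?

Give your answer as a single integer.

step 1: append 7 -> window=[7] (not full yet)
step 2: append 40 -> window=[7, 40] (not full yet)
step 3: append 37 -> window=[7, 40, 37] (not full yet)
step 4: append 2 -> window=[7, 40, 37, 2] -> max=40
step 5: append 6 -> window=[40, 37, 2, 6] -> max=40
step 6: append 26 -> window=[37, 2, 6, 26] -> max=37
step 7: append 24 -> window=[2, 6, 26, 24] -> max=26
Window #4 max = 26

Answer: 26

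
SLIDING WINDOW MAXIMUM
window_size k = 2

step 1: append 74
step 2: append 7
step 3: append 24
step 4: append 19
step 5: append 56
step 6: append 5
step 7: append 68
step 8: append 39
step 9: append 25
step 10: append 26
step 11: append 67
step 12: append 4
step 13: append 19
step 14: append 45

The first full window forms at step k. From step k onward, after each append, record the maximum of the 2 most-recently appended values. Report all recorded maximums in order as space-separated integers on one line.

Answer: 74 24 24 56 56 68 68 39 26 67 67 19 45

Derivation:
step 1: append 74 -> window=[74] (not full yet)
step 2: append 7 -> window=[74, 7] -> max=74
step 3: append 24 -> window=[7, 24] -> max=24
step 4: append 19 -> window=[24, 19] -> max=24
step 5: append 56 -> window=[19, 56] -> max=56
step 6: append 5 -> window=[56, 5] -> max=56
step 7: append 68 -> window=[5, 68] -> max=68
step 8: append 39 -> window=[68, 39] -> max=68
step 9: append 25 -> window=[39, 25] -> max=39
step 10: append 26 -> window=[25, 26] -> max=26
step 11: append 67 -> window=[26, 67] -> max=67
step 12: append 4 -> window=[67, 4] -> max=67
step 13: append 19 -> window=[4, 19] -> max=19
step 14: append 45 -> window=[19, 45] -> max=45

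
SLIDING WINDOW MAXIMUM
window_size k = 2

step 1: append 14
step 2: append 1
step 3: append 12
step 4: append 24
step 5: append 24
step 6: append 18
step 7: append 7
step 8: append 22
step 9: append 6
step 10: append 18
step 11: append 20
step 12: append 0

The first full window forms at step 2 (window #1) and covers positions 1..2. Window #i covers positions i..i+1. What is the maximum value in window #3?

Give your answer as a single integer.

Answer: 24

Derivation:
step 1: append 14 -> window=[14] (not full yet)
step 2: append 1 -> window=[14, 1] -> max=14
step 3: append 12 -> window=[1, 12] -> max=12
step 4: append 24 -> window=[12, 24] -> max=24
Window #3 max = 24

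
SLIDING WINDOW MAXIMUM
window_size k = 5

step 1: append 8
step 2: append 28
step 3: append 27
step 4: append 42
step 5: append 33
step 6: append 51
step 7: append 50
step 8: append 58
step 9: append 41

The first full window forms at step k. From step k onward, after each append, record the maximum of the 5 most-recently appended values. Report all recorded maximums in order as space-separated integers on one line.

step 1: append 8 -> window=[8] (not full yet)
step 2: append 28 -> window=[8, 28] (not full yet)
step 3: append 27 -> window=[8, 28, 27] (not full yet)
step 4: append 42 -> window=[8, 28, 27, 42] (not full yet)
step 5: append 33 -> window=[8, 28, 27, 42, 33] -> max=42
step 6: append 51 -> window=[28, 27, 42, 33, 51] -> max=51
step 7: append 50 -> window=[27, 42, 33, 51, 50] -> max=51
step 8: append 58 -> window=[42, 33, 51, 50, 58] -> max=58
step 9: append 41 -> window=[33, 51, 50, 58, 41] -> max=58

Answer: 42 51 51 58 58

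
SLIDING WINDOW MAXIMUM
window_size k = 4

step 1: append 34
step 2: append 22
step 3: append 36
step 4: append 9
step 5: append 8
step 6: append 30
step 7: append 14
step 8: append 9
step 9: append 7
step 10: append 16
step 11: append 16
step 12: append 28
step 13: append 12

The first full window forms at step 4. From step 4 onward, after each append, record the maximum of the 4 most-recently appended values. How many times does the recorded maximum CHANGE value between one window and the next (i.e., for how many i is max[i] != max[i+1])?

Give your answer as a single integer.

Answer: 3

Derivation:
step 1: append 34 -> window=[34] (not full yet)
step 2: append 22 -> window=[34, 22] (not full yet)
step 3: append 36 -> window=[34, 22, 36] (not full yet)
step 4: append 9 -> window=[34, 22, 36, 9] -> max=36
step 5: append 8 -> window=[22, 36, 9, 8] -> max=36
step 6: append 30 -> window=[36, 9, 8, 30] -> max=36
step 7: append 14 -> window=[9, 8, 30, 14] -> max=30
step 8: append 9 -> window=[8, 30, 14, 9] -> max=30
step 9: append 7 -> window=[30, 14, 9, 7] -> max=30
step 10: append 16 -> window=[14, 9, 7, 16] -> max=16
step 11: append 16 -> window=[9, 7, 16, 16] -> max=16
step 12: append 28 -> window=[7, 16, 16, 28] -> max=28
step 13: append 12 -> window=[16, 16, 28, 12] -> max=28
Recorded maximums: 36 36 36 30 30 30 16 16 28 28
Changes between consecutive maximums: 3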